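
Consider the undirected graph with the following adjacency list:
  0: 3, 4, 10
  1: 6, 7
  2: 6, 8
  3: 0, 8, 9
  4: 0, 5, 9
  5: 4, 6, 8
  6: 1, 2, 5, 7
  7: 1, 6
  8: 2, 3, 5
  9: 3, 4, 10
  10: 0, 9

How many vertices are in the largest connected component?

Starting from 0 we can reach 0, 1, 2, 3, 4, 5, 6, 7, 8, 9, 10. That is one component of size 11.
The largest has 11 vertices.

11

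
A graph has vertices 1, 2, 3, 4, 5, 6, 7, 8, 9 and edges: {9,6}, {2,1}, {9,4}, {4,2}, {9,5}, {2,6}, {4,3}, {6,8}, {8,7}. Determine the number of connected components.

1

Starting from 1 we can reach 1, 2, 3, 4, 5, 6, 7, 8, 9. That is one component of size 9.
Total: 1 component.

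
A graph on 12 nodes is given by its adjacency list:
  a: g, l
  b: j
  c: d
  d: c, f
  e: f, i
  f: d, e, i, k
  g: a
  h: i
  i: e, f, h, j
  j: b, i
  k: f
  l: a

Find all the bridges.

The edges on the cycle e-f-i-e are not bridges since each lies on that cycle.
But removing h-i disconnects h from i; removing f-k disconnects f from k; removing l-a disconnects l from a; removing d-c disconnects d from c — these are bridges.
In total 8 edges are bridges.

a-g, a-l, b-j, c-d, d-f, f-k, h-i, i-j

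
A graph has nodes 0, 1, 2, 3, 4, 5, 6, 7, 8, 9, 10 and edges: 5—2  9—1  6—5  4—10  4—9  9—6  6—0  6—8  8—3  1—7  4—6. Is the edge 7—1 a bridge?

Yes

Removing 7—1 leaves no path between 7 and 1: the component count goes from 1 to 2. So it is a bridge.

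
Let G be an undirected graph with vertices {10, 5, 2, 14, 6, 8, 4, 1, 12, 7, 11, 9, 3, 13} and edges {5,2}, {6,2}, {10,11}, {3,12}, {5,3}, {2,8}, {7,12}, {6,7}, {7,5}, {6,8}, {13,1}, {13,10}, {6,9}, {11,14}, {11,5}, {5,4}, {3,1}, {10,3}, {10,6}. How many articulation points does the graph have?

3

Removing 5 increases the component count from 1 to 2, so 5 is a cut vertex.
Removing 6 increases the component count from 1 to 2, so 6 is a cut vertex.
Removing 11 increases the component count from 1 to 2, so 11 is a cut vertex.
By contrast removing 13 leaves 1 component; it is not a cut vertex. No other vertex is a cut vertex either.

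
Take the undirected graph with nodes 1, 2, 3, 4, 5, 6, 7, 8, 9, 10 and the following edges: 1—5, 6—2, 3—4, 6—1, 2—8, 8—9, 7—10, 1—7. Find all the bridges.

removing 6—1 disconnects 6 from 1; removing 3—4 disconnects 3 from 4; removing 1—5 disconnects 1 from 5; removing 7—1 disconnects 7 from 1 — these are bridges.
In total 8 edges are bridges.

1-5, 1-6, 1-7, 10-7, 2-6, 2-8, 3-4, 8-9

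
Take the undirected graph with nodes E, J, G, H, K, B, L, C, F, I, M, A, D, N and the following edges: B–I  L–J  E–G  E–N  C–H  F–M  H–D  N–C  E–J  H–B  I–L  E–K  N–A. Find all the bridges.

The edges on the cycle E-N-C-H-B-I-L-J-E are not bridges since each lies on that cycle.
But removing N–A disconnects N from A; removing E–G disconnects E from G; removing D–H disconnects D from H; removing E–K disconnects E from K — these are bridges.
In total 5 edges are bridges.

A-N, D-H, E-G, E-K, F-M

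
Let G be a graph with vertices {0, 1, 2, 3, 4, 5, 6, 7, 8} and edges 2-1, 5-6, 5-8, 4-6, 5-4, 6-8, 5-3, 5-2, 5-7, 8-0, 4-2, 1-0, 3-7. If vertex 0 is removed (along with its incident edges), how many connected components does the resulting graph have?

1

With 0 gone, the remaining components are: {1, 2, 3, 4, 5, 6, 7, 8}.
That is 1 component.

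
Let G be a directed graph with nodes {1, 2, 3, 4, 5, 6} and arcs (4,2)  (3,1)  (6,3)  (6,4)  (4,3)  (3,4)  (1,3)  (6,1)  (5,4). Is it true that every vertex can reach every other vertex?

No

There is no directed path from 4 to 5, so the graph is not strongly connected.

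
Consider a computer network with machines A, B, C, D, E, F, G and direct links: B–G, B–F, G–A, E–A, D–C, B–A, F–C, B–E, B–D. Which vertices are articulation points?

B

Removing B increases the component count from 1 to 2, so B is a cut vertex.
By contrast removing A leaves 1 component; it is not a cut vertex. No other vertex is a cut vertex either.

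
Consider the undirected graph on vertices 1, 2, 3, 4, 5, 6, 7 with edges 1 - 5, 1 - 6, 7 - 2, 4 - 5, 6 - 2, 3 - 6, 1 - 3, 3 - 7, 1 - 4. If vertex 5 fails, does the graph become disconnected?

No

Deleting 5 leaves 1 component (was 1) (its neighbors 1, 4 remain connected to each other), so 5 is not a cut vertex.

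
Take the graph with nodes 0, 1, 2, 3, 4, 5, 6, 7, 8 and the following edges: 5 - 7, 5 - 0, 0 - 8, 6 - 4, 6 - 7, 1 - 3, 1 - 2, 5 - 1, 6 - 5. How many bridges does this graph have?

The edges on the cycle 6-5-7-6 are not bridges since each lies on that cycle.
But removing 1 - 3 disconnects 1 from 3; removing 1 - 2 disconnects 1 from 2; removing 0 - 8 disconnects 0 from 8; removing 5 - 0 disconnects 5 from 0 — these are bridges.
In total 6 edges are bridges.

6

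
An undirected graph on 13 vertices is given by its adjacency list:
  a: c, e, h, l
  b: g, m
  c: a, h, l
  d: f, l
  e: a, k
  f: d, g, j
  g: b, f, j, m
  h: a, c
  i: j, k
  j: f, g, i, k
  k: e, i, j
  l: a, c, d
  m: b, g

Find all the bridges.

none

The edges on the cycle g-b-m-g are not bridges since each lies on that cycle.
Every edge lies on some cycle, so there are no bridges.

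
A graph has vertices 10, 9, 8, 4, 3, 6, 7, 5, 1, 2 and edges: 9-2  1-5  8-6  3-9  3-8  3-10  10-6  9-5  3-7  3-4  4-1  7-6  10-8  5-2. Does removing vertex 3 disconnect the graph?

Yes

Deleting 3 raises the number of components from 1 to 2, so 3 is a cut vertex.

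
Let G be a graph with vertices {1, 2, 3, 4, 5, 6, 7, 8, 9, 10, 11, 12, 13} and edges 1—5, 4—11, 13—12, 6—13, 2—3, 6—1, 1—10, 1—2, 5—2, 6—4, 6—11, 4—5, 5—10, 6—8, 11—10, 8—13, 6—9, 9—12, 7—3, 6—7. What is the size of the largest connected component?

13

Starting from 1 we can reach 1, 2, 3, 4, 5, 6, 7, 8, 9, 10, 11, 12, 13. That is one component of size 13.
The largest has 13 vertices.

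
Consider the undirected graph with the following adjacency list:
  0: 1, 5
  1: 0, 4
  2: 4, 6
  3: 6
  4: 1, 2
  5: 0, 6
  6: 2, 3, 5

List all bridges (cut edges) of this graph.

3-6

The edges on the cycle 5-0-1-4-2-6-5 are not bridges since each lies on that cycle.
But removing 6-3 disconnects 6 from 3 — this is a bridge.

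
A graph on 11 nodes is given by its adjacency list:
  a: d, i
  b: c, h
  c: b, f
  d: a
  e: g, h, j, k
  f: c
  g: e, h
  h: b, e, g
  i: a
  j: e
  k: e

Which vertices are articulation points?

Removing a increases the component count from 2 to 3, so a is a cut vertex.
Removing b increases the component count from 2 to 3, so b is a cut vertex.
Removing c increases the component count from 2 to 3, so c is a cut vertex.
Likewise e, h are cut vertices.
By contrast removing d leaves 2 components; it is not a cut vertex. No other vertex is a cut vertex either.

a, b, c, e, h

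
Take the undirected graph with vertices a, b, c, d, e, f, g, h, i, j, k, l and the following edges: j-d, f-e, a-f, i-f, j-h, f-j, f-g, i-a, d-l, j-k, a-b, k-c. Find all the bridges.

a-b, c-k, d-j, d-l, e-f, f-g, f-j, h-j, j-k

The edges on the cycle i-a-f-i are not bridges since each lies on that cycle.
But removing j-k disconnects j from k; removing g-f disconnects g from f; removing f-j disconnects f from j; removing a-b disconnects a from b — these are bridges.
In total 9 edges are bridges.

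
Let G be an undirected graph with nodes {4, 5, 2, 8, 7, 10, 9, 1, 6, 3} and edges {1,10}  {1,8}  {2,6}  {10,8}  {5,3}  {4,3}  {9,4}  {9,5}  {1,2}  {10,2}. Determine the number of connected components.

3

7 is isolated — a component by itself.
Starting from 3 we can reach 3, 4, 5, 9. That is one component of size 4.
Starting from 1 we can reach 1, 2, 6, 8, 10. That is one component of size 5.
Total: 3 components.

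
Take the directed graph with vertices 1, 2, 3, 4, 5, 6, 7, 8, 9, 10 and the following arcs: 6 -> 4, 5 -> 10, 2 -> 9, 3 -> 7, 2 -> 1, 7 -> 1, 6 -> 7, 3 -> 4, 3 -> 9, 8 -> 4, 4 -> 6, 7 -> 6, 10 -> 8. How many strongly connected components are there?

8

{4, 6, 7} are all mutually reachable — one SCC of size 3.
{10} is an SCC by itself.
{8} is an SCC by itself.
{2} is an SCC by itself.
{5} is an SCC by itself.
(and 3 more singleton SCCs)
That gives 8 strongly connected components.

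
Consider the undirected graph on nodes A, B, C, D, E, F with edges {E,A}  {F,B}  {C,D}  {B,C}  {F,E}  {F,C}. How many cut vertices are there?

3

Removing C increases the component count from 1 to 2, so C is a cut vertex.
Removing E increases the component count from 1 to 2, so E is a cut vertex.
Removing F increases the component count from 1 to 2, so F is a cut vertex.
By contrast removing B leaves 1 component; it is not a cut vertex. No other vertex is a cut vertex either.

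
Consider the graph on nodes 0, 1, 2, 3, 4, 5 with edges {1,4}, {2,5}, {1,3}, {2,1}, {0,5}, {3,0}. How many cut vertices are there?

Removing 1 increases the component count from 1 to 2, so 1 is a cut vertex.
By contrast removing 0 leaves 1 component; it is not a cut vertex. No other vertex is a cut vertex either.

1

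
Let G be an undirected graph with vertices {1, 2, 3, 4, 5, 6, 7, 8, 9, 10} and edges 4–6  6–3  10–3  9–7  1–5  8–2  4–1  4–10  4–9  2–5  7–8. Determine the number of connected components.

Starting from 1 we can reach 1, 2, 3, 4, 5, 6, 7, 8, 9, 10. That is one component of size 10.
Total: 1 component.

1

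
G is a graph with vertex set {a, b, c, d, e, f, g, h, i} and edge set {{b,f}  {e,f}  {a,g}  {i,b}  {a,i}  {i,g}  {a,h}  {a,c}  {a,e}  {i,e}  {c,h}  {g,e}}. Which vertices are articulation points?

Removing a increases the component count from 2 to 3, so a is a cut vertex.
By contrast removing h leaves 2 components; it is not a cut vertex. No other vertex is a cut vertex either.

a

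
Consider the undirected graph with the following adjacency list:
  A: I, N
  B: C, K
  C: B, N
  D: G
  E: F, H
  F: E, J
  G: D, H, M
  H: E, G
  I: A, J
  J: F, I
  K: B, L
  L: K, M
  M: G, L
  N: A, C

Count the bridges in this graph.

The edges on the cycle B-K-L-M-G-H-E-F-J-I-A-N-C-B are not bridges since each lies on that cycle.
But removing G-D disconnects G from D — this is a bridge.

1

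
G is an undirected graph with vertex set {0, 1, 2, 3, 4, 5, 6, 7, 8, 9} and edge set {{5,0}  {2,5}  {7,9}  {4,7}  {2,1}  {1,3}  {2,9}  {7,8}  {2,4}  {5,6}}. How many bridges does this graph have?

The edges on the cycle 2-4-7-9-2 are not bridges since each lies on that cycle.
But removing 5-6 disconnects 5 from 6; removing 7-8 disconnects 7 from 8; removing 2-5 disconnects 2 from 5; removing 3-1 disconnects 3 from 1 — these are bridges.
In total 6 edges are bridges.

6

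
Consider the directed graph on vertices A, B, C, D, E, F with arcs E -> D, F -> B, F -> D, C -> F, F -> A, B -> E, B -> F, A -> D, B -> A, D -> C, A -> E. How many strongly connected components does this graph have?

{A, B, C, D, E, F} are all mutually reachable — one SCC of size 6.
That gives 1 strongly connected component.

1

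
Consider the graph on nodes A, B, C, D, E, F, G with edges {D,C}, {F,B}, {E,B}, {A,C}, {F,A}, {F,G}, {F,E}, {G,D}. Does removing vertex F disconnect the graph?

Deleting F raises the number of components from 1 to 2, so F is a cut vertex.

Yes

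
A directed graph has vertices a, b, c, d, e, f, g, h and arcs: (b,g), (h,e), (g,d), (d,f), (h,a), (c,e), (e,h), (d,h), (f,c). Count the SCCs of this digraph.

7

{e, h} are all mutually reachable — one SCC of size 2.
{b} is an SCC by itself.
{g} is an SCC by itself.
{c} is an SCC by itself.
{a} is an SCC by itself.
(and 2 more singleton SCCs)
That gives 7 strongly connected components.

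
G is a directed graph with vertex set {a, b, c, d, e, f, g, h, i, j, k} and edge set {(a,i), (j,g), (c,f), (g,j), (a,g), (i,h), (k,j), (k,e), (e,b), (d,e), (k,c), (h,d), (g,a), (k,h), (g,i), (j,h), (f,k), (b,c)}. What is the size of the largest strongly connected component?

11

{a, b, c, d, e, f, g, h, i, j, k} are all mutually reachable — one SCC of size 11.
The largest has 11 vertices.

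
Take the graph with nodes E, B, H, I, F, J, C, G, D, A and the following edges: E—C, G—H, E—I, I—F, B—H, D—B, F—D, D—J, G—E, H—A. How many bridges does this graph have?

The edges on the cycle G-E-I-F-D-B-H-G are not bridges since each lies on that cycle.
But removing A—H disconnects A from H; removing E—C disconnects E from C; removing D—J disconnects D from J — these are bridges.
That makes 3 bridges.

3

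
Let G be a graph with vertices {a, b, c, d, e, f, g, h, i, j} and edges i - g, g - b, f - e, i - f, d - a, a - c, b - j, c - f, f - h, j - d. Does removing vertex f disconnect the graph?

Deleting f raises the number of components from 1 to 3, so f is a cut vertex.

Yes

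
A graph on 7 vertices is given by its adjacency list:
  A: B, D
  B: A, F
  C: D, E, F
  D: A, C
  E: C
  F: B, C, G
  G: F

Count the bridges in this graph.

2

The edges on the cycle F-C-D-A-B-F are not bridges since each lies on that cycle.
But removing C-E disconnects C from E; removing F-G disconnects F from G — these are bridges.
That makes 2 bridges.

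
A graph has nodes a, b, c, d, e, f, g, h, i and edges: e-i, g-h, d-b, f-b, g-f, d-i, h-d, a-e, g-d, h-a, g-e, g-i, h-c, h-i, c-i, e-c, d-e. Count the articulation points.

Removing d, for instance, still leaves 1 component. No single vertex removal increases the component count — the graph has no articulation points.

0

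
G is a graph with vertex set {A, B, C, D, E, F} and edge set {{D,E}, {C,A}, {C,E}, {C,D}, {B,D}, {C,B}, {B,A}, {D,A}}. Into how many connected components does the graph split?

F is isolated — a component by itself.
Starting from A we can reach A, B, C, D, E. That is one component of size 5.
Total: 2 components.

2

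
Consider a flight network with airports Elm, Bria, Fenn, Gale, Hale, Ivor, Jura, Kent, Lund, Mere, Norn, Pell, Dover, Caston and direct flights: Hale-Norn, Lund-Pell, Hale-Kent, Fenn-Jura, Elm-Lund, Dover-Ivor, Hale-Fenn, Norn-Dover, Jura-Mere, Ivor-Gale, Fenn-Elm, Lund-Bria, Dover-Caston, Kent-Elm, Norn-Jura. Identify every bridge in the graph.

The edges on the cycle Hale-Kent-Elm-Fenn-Hale are not bridges since each lies on that cycle.
But removing Dover-Norn disconnects Dover from Norn; removing Dover-Ivor disconnects Dover from Ivor; removing Jura-Mere disconnects Jura from Mere; removing Pell-Lund disconnects Pell from Lund — these are bridges.
In total 8 edges are bridges.

Bria-Lund, Caston-Dover, Dover-Ivor, Dover-Norn, Elm-Lund, Gale-Ivor, Jura-Mere, Lund-Pell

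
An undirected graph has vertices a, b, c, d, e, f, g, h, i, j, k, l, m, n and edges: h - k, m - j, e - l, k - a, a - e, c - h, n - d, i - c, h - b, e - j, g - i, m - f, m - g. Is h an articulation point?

Yes

Deleting h raises the number of components from 2 to 3, so h is a cut vertex.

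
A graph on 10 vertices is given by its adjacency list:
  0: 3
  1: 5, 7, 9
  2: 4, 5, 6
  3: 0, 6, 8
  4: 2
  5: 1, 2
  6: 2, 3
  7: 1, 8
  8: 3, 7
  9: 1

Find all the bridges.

0-3, 1-9, 2-4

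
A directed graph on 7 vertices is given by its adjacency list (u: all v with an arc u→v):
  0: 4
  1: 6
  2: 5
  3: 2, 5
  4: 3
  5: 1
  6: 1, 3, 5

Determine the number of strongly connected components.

3

{1, 2, 3, 5, 6} are all mutually reachable — one SCC of size 5.
{4} is an SCC by itself.
{0} is an SCC by itself.
That gives 3 strongly connected components.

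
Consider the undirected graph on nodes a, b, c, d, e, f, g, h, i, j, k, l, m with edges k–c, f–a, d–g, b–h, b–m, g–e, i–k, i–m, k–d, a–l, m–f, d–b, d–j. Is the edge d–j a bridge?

Removing d–j leaves no path between d and j: the component count goes from 1 to 2. So it is a bridge.

Yes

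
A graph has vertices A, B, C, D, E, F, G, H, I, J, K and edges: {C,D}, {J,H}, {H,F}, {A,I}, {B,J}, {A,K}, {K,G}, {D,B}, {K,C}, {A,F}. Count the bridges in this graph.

2

The edges on the cycle A-K-C-D-B-J-H-F-A are not bridges since each lies on that cycle.
But removing K–G disconnects K from G; removing A–I disconnects A from I — these are bridges.
That makes 2 bridges.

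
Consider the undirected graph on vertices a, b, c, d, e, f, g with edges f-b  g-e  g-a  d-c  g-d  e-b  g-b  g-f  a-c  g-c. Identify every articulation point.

Removing g increases the component count from 1 to 2, so g is a cut vertex.
By contrast removing c leaves 1 component; it is not a cut vertex. No other vertex is a cut vertex either.

g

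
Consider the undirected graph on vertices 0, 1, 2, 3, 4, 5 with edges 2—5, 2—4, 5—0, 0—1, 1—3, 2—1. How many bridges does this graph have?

The edges on the cycle 2-5-0-1-2 are not bridges since each lies on that cycle.
But removing 1—3 disconnects 1 from 3; removing 2—4 disconnects 2 from 4 — these are bridges.
That makes 2 bridges.

2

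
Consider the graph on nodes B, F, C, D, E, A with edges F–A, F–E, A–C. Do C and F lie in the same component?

Yes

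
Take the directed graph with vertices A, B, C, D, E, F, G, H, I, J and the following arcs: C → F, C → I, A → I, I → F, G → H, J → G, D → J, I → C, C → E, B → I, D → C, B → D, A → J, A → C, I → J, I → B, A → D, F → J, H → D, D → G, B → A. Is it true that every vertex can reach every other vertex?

There is no directed path from E to G, so the graph is not strongly connected.

No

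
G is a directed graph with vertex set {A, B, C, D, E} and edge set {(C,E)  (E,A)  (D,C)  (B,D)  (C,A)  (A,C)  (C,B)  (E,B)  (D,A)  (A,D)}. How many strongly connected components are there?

{A, B, C, D, E} are all mutually reachable — one SCC of size 5.
That gives 1 strongly connected component.

1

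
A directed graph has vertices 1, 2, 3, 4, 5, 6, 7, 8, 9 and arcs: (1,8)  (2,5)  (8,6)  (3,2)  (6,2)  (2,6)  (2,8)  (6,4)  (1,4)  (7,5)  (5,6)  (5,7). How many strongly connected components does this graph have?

{2, 5, 6, 7, 8} are all mutually reachable — one SCC of size 5.
{4} is an SCC by itself.
{9} is an SCC by itself.
{1} is an SCC by itself.
{3} is an SCC by itself.
That gives 5 strongly connected components.

5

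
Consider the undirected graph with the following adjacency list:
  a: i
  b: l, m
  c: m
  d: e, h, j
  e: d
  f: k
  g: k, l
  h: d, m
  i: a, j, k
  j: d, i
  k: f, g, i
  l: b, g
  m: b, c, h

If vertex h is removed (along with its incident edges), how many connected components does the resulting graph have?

With h gone, the remaining components are: {a, b, c, d, e, f, g, i, j, k, l, m}.
That is 1 component.

1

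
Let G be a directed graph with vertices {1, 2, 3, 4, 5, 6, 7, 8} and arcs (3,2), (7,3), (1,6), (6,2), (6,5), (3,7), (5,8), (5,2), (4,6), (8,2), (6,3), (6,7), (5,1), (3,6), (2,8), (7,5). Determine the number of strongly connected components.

{1, 3, 5, 6, 7} are all mutually reachable — one SCC of size 5.
{2, 8} are all mutually reachable — one SCC of size 2.
{4} is an SCC by itself.
That gives 3 strongly connected components.

3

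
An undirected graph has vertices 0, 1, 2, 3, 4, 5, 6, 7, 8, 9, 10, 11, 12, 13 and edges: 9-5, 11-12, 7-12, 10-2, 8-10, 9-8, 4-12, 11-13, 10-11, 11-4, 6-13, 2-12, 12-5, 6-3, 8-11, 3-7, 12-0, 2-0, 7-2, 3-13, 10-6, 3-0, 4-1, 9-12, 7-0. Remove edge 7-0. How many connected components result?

1

7 and 0 are still connected via 7-3-0, so the component count stays at 1.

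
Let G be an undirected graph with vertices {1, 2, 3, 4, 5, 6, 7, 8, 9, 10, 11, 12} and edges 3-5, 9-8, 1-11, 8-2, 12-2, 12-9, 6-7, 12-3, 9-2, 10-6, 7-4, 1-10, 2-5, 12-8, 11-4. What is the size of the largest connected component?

6

Starting from 1 we can reach 1, 4, 6, 7, 10, 11. That is one component of size 6.
Starting from 2 we can reach 2, 3, 5, 8, 9, 12. That is one component of size 6.
The largest has 6 vertices.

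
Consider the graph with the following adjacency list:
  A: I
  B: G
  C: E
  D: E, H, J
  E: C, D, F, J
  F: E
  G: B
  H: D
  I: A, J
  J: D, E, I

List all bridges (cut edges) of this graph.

A-I, B-G, C-E, D-H, E-F, I-J

The edges on the cycle D-J-E-D are not bridges since each lies on that cycle.
But removing I-A disconnects I from A; removing E-C disconnects E from C; removing B-G disconnects B from G; removing D-H disconnects D from H — these are bridges.
In total 6 edges are bridges.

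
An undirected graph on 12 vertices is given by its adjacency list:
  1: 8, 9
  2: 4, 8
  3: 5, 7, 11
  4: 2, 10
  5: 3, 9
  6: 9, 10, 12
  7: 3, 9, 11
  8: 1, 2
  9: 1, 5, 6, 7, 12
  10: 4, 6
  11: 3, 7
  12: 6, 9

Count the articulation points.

1

Removing 9 increases the component count from 1 to 2, so 9 is a cut vertex.
By contrast removing 3 leaves 1 component; it is not a cut vertex. No other vertex is a cut vertex either.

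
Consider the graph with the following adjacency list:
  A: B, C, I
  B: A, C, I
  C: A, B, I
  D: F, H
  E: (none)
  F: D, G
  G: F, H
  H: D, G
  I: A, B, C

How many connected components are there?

E is isolated — a component by itself.
Starting from A we can reach A, B, C, I. That is one component of size 4.
Starting from D we can reach D, F, G, H. That is one component of size 4.
Total: 3 components.

3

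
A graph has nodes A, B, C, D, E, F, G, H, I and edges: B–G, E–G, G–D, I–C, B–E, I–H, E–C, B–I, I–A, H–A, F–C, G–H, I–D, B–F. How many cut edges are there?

0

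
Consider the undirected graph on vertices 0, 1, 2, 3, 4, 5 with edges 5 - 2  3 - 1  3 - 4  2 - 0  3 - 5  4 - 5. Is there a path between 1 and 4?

From 1 we can reach 0, 1, 2, 3, 4, 5, which includes 4.

Yes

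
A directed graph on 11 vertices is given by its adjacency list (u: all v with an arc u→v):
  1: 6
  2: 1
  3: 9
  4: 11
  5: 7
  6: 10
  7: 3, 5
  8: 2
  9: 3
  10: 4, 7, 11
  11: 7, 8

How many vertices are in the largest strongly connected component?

{1, 2, 4, 6, 8, 10, 11} are all mutually reachable — one SCC of size 7.
{3, 9} are all mutually reachable — one SCC of size 2.
{5, 7} are all mutually reachable — one SCC of size 2.
The largest has 7 vertices.

7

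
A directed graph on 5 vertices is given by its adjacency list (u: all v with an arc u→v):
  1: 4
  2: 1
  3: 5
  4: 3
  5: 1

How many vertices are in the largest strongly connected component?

{1, 3, 4, 5} are all mutually reachable — one SCC of size 4.
{2} is an SCC by itself.
The largest has 4 vertices.

4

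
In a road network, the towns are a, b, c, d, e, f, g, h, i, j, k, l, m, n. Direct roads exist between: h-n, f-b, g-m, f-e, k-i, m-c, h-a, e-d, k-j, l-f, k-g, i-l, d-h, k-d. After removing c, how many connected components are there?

With c gone, the remaining components are: {a, b, d, e, f, g, h, i, j, k, l, m, n}.
That is 1 component.

1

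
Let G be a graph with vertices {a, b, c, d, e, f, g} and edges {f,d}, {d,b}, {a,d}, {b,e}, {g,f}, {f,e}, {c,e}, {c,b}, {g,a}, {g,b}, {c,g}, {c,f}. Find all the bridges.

none

The edges on the cycle c-g-a-d-f-c are not bridges since each lies on that cycle.
Every edge lies on some cycle, so there are no bridges.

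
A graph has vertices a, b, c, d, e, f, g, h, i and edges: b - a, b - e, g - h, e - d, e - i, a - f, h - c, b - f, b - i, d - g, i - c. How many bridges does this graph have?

0

The edges on the cycle b-a-f-b are not bridges since each lies on that cycle.
Every edge lies on some cycle, so there are no bridges.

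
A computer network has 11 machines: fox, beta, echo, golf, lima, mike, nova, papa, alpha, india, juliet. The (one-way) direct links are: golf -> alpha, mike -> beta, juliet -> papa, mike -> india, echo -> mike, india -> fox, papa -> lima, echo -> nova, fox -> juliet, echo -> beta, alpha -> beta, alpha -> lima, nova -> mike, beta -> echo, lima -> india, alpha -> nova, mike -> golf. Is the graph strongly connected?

No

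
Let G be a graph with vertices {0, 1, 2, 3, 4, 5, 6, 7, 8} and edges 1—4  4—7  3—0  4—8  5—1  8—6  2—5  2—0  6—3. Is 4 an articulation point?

Yes

Deleting 4 raises the number of components from 1 to 2, so 4 is a cut vertex.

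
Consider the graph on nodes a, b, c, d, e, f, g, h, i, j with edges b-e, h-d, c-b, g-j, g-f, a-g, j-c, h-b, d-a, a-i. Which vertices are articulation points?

Removing a increases the component count from 1 to 2, so a is a cut vertex.
Removing b increases the component count from 1 to 2, so b is a cut vertex.
Removing g increases the component count from 1 to 2, so g is a cut vertex.
By contrast removing e leaves 1 component; it is not a cut vertex. No other vertex is a cut vertex either.

a, b, g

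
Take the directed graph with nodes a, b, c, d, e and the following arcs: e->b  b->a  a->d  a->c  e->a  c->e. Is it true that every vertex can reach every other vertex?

There is no directed path from d to e, so the graph is not strongly connected.

No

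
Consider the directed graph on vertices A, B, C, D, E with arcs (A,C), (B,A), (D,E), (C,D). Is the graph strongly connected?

There is no directed path from D to C, so the graph is not strongly connected.

No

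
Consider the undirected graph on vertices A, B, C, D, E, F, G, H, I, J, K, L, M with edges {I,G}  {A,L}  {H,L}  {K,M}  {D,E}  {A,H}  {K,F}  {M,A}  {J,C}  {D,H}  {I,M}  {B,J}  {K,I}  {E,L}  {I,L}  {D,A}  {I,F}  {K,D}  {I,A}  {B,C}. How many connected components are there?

2

Starting from B we can reach B, C, J. That is one component of size 3.
Starting from A we can reach A, D, E, F, G, H, I, K, L, M. That is one component of size 10.
Total: 2 components.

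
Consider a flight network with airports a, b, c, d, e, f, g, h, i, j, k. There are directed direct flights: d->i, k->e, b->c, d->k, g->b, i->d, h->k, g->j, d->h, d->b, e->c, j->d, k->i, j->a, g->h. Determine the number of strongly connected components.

8

{d, h, i, k} are all mutually reachable — one SCC of size 4.
{f} is an SCC by itself.
{e} is an SCC by itself.
{a} is an SCC by itself.
{c} is an SCC by itself.
(and 3 more singleton SCCs)
That gives 8 strongly connected components.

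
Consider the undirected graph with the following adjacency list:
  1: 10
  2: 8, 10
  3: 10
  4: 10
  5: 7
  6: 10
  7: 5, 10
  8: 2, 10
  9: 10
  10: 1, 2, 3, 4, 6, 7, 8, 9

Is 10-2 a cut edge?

No

After removing 10-2, the path 10-8-2 still connects them, so the edge is not a bridge.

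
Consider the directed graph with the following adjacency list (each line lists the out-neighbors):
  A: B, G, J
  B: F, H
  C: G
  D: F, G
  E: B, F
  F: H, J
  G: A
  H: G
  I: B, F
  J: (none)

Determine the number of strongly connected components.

{A, B, F, G, H} are all mutually reachable — one SCC of size 5.
{J} is an SCC by itself.
{C} is an SCC by itself.
{I} is an SCC by itself.
{D} is an SCC by itself.
(and 1 more singleton SCC)
That gives 6 strongly connected components.

6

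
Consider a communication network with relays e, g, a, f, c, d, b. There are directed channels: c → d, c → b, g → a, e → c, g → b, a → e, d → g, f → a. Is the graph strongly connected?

There is no directed path from a to f, so the graph is not strongly connected.

No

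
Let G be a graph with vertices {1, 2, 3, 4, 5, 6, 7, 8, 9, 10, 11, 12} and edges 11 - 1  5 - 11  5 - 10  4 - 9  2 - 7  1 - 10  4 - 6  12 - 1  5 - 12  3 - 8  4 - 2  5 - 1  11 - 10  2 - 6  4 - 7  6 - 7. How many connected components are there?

3

Starting from 3 we can reach 3, 8. That is one component of size 2.
Starting from 2 we can reach 2, 4, 6, 7, 9. That is one component of size 5.
Starting from 1 we can reach 1, 5, 10, 11, 12. That is one component of size 5.
Total: 3 components.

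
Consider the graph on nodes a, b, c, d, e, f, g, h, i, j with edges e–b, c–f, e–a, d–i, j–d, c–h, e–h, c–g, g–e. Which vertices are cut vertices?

Removing c increases the component count from 2 to 3, so c is a cut vertex.
Removing d increases the component count from 2 to 3, so d is a cut vertex.
Removing e increases the component count from 2 to 4, so e is a cut vertex.
By contrast removing f leaves 2 components; it is not a cut vertex. No other vertex is a cut vertex either.

c, d, e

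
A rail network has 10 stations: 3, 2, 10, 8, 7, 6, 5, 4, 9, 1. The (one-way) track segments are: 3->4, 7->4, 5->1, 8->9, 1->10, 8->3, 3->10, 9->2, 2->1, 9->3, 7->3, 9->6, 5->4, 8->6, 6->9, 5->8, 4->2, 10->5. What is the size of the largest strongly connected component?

9

{1, 2, 3, 4, 5, 6, 8, 9, 10} are all mutually reachable — one SCC of size 9.
{7} is an SCC by itself.
The largest has 9 vertices.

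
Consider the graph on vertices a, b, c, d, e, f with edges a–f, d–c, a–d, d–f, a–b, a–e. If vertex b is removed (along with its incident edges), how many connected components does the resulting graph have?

1

With b gone, the remaining components are: {a, c, d, e, f}.
That is 1 component.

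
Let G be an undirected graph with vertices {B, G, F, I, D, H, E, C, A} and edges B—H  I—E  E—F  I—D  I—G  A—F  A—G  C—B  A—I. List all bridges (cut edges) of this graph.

B-C, B-H, D-I

The edges on the cycle A-I-E-F-A are not bridges since each lies on that cycle.
But removing C—B disconnects C from B; removing I—D disconnects I from D; removing H—B disconnects H from B — these are bridges.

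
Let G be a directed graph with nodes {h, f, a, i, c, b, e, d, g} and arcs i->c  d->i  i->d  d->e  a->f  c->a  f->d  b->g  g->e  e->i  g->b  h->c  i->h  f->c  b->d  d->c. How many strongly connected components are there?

{a, c, d, e, f, h, i} are all mutually reachable — one SCC of size 7.
{b, g} are all mutually reachable — one SCC of size 2.
That gives 2 strongly connected components.

2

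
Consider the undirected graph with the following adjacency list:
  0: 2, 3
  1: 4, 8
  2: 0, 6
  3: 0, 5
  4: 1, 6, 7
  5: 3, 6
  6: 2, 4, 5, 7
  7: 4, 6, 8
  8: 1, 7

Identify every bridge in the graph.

none

The edges on the cycle 6-5-3-0-2-6 are not bridges since each lies on that cycle.
Every edge lies on some cycle, so there are no bridges.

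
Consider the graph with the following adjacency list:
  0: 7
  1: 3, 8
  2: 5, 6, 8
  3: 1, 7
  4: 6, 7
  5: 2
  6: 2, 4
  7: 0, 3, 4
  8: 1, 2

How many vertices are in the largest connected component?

Starting from 0 we can reach 0, 1, 2, 3, 4, 5, 6, 7, 8. That is one component of size 9.
The largest has 9 vertices.

9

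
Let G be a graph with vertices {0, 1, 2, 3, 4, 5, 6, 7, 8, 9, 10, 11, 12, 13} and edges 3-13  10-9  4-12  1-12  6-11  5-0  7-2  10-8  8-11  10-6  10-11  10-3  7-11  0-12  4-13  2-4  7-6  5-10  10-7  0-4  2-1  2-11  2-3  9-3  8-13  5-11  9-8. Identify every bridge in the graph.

none

The edges on the cycle 5-10-7-2-1-12-0-5 are not bridges since each lies on that cycle.
Every edge lies on some cycle, so there are no bridges.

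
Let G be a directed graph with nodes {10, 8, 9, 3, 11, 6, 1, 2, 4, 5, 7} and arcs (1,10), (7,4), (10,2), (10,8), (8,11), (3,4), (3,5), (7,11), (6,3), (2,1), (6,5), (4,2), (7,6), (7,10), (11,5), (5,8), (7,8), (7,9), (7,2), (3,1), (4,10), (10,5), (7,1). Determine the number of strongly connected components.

7

{1, 2, 10} are all mutually reachable — one SCC of size 3.
{5, 8, 11} are all mutually reachable — one SCC of size 3.
{9} is an SCC by itself.
{6} is an SCC by itself.
{3} is an SCC by itself.
(and 2 more singleton SCCs)
That gives 7 strongly connected components.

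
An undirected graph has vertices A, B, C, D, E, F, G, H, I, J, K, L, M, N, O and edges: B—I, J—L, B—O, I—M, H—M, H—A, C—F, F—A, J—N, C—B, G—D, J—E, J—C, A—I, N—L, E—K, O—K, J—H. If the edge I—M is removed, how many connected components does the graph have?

2

I and M are still connected via I-A-H-M, so the component count stays at 2.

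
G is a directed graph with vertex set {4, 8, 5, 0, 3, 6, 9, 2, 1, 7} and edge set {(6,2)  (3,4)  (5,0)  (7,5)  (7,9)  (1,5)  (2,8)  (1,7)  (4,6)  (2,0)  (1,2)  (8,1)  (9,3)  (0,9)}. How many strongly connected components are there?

1

{0, 1, 2, 3, 4, 5, 6, 7, 8, 9} are all mutually reachable — one SCC of size 10.
That gives 1 strongly connected component.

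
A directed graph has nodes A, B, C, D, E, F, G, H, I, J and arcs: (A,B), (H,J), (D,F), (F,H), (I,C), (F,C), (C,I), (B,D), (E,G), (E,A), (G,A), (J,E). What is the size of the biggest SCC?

8

{A, B, D, E, F, G, H, J} are all mutually reachable — one SCC of size 8.
{C, I} are all mutually reachable — one SCC of size 2.
The largest has 8 vertices.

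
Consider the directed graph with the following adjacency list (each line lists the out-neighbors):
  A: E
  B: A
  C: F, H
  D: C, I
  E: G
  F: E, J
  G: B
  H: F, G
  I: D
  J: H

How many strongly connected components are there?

4

{A, B, E, G} are all mutually reachable — one SCC of size 4.
{F, H, J} are all mutually reachable — one SCC of size 3.
{D, I} are all mutually reachable — one SCC of size 2.
{C} is an SCC by itself.
That gives 4 strongly connected components.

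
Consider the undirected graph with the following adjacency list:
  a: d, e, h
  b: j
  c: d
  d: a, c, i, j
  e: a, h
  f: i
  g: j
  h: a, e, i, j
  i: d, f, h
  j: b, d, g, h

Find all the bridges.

The edges on the cycle e-h-i-d-a-e are not bridges since each lies on that cycle.
But removing c-d disconnects c from d; removing f-i disconnects f from i; removing g-j disconnects g from j; removing j-b disconnects j from b — these are bridges.

b-j, c-d, f-i, g-j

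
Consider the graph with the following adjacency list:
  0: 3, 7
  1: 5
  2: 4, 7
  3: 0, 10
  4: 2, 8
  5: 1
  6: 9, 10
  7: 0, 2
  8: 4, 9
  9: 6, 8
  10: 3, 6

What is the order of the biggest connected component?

9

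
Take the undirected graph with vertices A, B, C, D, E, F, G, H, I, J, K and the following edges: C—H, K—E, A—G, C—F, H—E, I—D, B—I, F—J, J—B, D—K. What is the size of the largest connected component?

Starting from A we can reach A, G. That is one component of size 2.
Starting from B we can reach B, C, D, E, F, H, I, J, K. That is one component of size 9.
The largest has 9 vertices.

9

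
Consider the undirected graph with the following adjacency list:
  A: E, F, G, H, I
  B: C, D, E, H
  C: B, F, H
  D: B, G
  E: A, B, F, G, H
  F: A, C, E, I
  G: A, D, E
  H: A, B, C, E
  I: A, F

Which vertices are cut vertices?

Removing B, for instance, still leaves 1 component. No single vertex removal increases the component count — the graph has no articulation points.

none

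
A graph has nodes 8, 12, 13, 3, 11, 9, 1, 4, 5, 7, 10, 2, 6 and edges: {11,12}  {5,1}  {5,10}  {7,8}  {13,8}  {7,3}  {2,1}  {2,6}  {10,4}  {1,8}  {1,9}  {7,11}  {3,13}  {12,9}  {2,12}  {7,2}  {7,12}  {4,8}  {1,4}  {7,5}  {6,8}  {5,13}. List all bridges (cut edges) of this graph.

The edges on the cycle 7-11-12-2-7 are not bridges since each lies on that cycle.
Every edge lies on some cycle, so there are no bridges.

none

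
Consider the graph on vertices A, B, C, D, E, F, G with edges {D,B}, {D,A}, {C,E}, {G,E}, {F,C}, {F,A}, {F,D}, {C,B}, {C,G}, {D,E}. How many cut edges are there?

0

The edges on the cycle C-G-E-C are not bridges since each lies on that cycle.
Every edge lies on some cycle, so there are no bridges.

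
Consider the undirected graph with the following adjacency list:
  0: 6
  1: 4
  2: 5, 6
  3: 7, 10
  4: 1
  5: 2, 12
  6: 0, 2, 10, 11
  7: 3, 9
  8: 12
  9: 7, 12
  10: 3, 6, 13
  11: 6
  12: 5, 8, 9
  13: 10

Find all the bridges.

0-6, 1-4, 10-13, 11-6, 12-8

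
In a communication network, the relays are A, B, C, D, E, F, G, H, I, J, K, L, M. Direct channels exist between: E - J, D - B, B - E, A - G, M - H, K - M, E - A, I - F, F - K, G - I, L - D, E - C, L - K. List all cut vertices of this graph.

Removing E increases the component count from 1 to 3, so E is a cut vertex.
Removing K increases the component count from 1 to 2, so K is a cut vertex.
Removing M increases the component count from 1 to 2, so M is a cut vertex.
By contrast removing H leaves 1 component; it is not a cut vertex. No other vertex is a cut vertex either.

E, K, M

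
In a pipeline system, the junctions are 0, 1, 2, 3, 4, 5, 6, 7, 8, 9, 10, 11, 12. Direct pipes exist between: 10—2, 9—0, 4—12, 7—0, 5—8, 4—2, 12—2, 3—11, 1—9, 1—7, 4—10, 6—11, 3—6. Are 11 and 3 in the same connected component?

Yes

From 11 we can reach 3, 6, 11, which includes 3.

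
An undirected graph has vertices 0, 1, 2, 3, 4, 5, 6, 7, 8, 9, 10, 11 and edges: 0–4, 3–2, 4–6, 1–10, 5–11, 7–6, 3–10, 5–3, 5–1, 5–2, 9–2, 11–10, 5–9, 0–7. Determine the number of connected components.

3

8 is isolated — a component by itself.
Starting from 0 we can reach 0, 4, 6, 7. That is one component of size 4.
Starting from 1 we can reach 1, 2, 3, 5, 9, 10, 11. That is one component of size 7.
Total: 3 components.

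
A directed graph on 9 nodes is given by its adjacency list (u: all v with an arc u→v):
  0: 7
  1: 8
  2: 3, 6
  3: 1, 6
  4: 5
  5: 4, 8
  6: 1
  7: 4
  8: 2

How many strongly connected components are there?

{1, 2, 3, 6, 8} are all mutually reachable — one SCC of size 5.
{4, 5} are all mutually reachable — one SCC of size 2.
{0} is an SCC by itself.
{7} is an SCC by itself.
That gives 4 strongly connected components.

4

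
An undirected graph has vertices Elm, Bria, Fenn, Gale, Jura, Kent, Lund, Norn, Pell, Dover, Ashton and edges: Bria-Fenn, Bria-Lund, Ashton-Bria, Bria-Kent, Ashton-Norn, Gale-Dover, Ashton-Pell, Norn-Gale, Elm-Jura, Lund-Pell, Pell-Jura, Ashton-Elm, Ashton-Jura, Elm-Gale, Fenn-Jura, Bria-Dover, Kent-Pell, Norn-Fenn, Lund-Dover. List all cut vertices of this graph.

none

Removing Gale, for instance, still leaves 1 component. No single vertex removal increases the component count — the graph has no articulation points.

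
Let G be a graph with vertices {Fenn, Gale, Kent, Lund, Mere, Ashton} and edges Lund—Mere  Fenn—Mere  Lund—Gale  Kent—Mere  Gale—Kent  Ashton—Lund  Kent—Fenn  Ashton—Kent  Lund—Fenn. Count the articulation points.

0

Removing Kent, for instance, still leaves 1 component. No single vertex removal increases the component count — the graph has no articulation points.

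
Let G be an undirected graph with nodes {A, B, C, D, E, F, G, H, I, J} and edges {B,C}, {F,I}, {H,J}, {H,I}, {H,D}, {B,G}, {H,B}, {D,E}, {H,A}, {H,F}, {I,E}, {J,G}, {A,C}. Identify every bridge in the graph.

The edges on the cycle H-D-E-I-H are not bridges since each lies on that cycle.
Every edge lies on some cycle, so there are no bridges.

none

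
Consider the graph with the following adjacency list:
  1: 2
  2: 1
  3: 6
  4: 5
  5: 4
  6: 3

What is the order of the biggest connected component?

Starting from 4 we can reach 4, 5. That is one component of size 2.
Starting from 3 we can reach 3, 6. That is one component of size 2.
Starting from 1 we can reach 1, 2. That is one component of size 2.
The largest has 2 vertices.

2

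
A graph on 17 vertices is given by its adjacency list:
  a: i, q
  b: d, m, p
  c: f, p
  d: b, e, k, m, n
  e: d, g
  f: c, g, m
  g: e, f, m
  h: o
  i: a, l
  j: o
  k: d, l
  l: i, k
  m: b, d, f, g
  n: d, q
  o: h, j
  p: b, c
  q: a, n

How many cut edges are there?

2

The edges on the cycle d-b-p-c-f-m-d are not bridges since each lies on that cycle.
But removing j-o disconnects j from o; removing h-o disconnects h from o — these are bridges.
That makes 2 bridges.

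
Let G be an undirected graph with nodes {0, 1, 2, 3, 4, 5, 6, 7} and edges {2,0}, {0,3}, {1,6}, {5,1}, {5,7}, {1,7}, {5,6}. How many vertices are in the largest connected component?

4

4 is isolated — a component by itself.
Starting from 0 we can reach 0, 2, 3. That is one component of size 3.
Starting from 1 we can reach 1, 5, 6, 7. That is one component of size 4.
The largest has 4 vertices.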